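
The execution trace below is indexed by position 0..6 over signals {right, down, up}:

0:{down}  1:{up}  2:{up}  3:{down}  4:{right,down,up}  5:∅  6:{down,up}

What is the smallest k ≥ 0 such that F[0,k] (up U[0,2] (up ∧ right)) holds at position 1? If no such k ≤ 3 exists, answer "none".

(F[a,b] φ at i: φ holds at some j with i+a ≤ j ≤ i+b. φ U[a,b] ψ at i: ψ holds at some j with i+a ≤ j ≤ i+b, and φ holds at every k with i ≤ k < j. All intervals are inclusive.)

3

Scan j = 1,2,… for (up U[0,2] (up ∧ right)):
  j=1: fails
  j=2: fails
  j=3: fails
  j=4: holds
First hit at j=4, so smallest k = 4-1 = 3.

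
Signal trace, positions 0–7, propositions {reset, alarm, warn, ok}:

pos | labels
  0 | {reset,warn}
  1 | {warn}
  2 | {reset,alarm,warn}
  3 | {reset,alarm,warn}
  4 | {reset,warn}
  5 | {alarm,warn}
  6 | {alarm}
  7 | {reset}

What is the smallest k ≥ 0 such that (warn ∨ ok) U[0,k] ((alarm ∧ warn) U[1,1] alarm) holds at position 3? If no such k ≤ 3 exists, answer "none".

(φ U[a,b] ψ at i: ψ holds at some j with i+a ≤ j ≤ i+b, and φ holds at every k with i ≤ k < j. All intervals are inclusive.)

Need earliest j ≥ 3 with ((alarm ∧ warn) U[1,1] alarm), and (warn ∨ ok) at every k in [3,j-1].
  j=3: rhs fails.
  j=4: rhs fails.
  j=5: rhs holds; lhs holds on [3,4]. k = 2.

2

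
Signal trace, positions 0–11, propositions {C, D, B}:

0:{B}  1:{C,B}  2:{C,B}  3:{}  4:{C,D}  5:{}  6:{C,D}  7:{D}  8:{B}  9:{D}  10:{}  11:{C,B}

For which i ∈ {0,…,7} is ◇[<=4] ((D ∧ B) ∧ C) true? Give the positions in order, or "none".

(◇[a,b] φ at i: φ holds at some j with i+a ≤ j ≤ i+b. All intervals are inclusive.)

Evaluate at each i in [0,7]:
  i=0: ✗ (none in [0,4])
  i=1: ✗ (none in [1,5])
  i=2: ✗ (none in [2,6])
  i=3: ✗ (none in [3,7])
  i=4: ✗ (none in [4,8])
  i=5: ✗ (none in [5,9])
  i=6: ✗ (none in [6,10])
  i=7: ✗ (none in [7,11])

none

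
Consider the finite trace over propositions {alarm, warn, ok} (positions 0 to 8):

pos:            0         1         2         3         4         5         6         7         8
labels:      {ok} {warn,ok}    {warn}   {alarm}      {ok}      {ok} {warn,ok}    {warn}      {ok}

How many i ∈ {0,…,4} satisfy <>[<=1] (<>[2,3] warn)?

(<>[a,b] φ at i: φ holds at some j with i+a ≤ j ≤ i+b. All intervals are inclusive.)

4

Evaluate at each i in [0,4]:
  i=0: ✓ (witness j=0)
  i=1: ✗ (none in [1,2])
  i=2: ✓ (witness j=3)
  i=3: ✓ (witness j=3)
  i=4: ✓ (witness j=4)
Positions where it holds: {0, 2, 3, 4} → 4.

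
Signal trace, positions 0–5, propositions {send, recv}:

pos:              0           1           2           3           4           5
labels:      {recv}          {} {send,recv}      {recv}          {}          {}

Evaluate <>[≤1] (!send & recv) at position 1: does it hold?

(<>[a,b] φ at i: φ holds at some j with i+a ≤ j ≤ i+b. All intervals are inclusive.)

Check (!send & recv) at each j in [1,2]:
  j=1: false
  j=2: false
No position in the window satisfies it → formula fails.

Does not hold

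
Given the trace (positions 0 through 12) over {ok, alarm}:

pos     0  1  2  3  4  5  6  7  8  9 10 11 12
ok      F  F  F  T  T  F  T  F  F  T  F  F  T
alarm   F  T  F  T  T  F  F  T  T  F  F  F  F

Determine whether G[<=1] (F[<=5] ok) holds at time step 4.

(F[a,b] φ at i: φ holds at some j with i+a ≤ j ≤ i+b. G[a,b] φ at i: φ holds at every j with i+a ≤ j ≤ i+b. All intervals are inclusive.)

True

Check F[<=5] ok at every j in [4,5]:
  j=4: holds (witness at 4)
  j=5: holds (witness at 6)
All positions satisfy it → formula holds.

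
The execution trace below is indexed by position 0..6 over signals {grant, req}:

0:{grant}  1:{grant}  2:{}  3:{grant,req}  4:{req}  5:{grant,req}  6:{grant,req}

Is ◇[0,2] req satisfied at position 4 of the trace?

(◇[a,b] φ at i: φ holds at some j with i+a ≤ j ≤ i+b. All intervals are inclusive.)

Check req at each j in [4,6]:
  j=4: true
  j=5: true
  j=6: true
Found at j=4 → formula holds.

True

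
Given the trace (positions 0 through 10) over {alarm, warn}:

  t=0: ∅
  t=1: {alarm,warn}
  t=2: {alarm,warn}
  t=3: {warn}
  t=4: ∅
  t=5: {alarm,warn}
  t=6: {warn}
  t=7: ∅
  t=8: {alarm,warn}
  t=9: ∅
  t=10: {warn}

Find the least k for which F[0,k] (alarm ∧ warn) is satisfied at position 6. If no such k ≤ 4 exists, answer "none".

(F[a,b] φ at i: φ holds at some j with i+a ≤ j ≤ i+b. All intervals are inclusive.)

2

Scan j = 6,7,… for (alarm ∧ warn):
  j=6: fails
  j=7: fails
  j=8: holds
First hit at j=8, so smallest k = 8-6 = 2.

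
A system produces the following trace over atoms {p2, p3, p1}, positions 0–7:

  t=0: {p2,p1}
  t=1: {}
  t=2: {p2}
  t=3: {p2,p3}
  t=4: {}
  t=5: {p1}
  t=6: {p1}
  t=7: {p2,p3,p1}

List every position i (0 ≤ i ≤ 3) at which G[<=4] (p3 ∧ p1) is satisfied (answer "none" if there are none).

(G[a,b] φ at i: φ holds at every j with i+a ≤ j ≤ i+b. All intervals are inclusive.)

Evaluate at each i in [0,3]:
  i=0: ✗ (fails at j=0)
  i=1: ✗ (fails at j=1)
  i=2: ✗ (fails at j=2)
  i=3: ✗ (fails at j=3)

none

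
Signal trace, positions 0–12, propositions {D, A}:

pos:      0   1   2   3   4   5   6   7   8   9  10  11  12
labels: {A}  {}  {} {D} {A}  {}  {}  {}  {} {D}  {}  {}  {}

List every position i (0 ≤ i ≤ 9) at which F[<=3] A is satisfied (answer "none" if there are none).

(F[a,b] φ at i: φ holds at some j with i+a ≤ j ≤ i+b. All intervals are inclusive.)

Evaluate at each i in [0,9]:
  i=0: ✓ (witness j=0)
  i=1: ✓ (witness j=4)
  i=2: ✓ (witness j=4)
  i=3: ✓ (witness j=4)
  i=4: ✓ (witness j=4)
  i=5: ✗ (none in [5,8])
  i=6: ✗ (none in [6,9])
  i=7: ✗ (none in [7,10])
  i=8: ✗ (none in [8,11])
  i=9: ✗ (none in [9,12])

0, 1, 2, 3, 4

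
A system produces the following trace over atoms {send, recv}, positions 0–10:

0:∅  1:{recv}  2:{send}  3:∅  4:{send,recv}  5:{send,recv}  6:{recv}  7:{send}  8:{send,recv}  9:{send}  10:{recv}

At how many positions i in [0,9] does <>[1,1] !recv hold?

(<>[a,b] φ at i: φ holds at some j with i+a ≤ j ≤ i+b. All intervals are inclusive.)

Evaluate at each i in [0,9]:
  i=0: ✗ (none in [1,1])
  i=1: ✓ (witness j=2)
  i=2: ✓ (witness j=3)
  i=3: ✗ (none in [4,4])
  i=4: ✗ (none in [5,5])
  i=5: ✗ (none in [6,6])
  i=6: ✓ (witness j=7)
  i=7: ✗ (none in [8,8])
  i=8: ✓ (witness j=9)
  i=9: ✗ (none in [10,10])
Positions where it holds: {1, 2, 6, 8} → 4.

4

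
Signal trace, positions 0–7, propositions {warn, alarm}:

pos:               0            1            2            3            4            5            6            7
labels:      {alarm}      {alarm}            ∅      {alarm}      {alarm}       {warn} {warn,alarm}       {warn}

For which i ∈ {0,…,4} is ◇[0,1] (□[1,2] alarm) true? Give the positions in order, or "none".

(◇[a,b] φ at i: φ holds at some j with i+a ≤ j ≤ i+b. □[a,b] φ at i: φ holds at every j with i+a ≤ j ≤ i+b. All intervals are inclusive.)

Evaluate at each i in [0,4]:
  i=0: ✗ (none in [0,1])
  i=1: ✓ (witness j=2)
  i=2: ✓ (witness j=2)
  i=3: ✗ (none in [3,4])
  i=4: ✗ (none in [4,5])

1, 2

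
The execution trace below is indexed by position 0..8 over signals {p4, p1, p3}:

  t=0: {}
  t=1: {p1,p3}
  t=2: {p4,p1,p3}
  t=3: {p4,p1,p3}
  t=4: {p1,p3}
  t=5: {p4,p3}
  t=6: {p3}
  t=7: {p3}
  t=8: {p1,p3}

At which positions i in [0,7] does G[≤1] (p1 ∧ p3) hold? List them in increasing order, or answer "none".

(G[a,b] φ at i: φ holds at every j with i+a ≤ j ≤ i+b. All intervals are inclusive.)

Evaluate at each i in [0,7]:
  i=0: ✗ (fails at j=0)
  i=1: ✓ (all of [1,2])
  i=2: ✓ (all of [2,3])
  i=3: ✓ (all of [3,4])
  i=4: ✗ (fails at j=5)
  i=5: ✗ (fails at j=5)
  i=6: ✗ (fails at j=6)
  i=7: ✗ (fails at j=7)

1, 2, 3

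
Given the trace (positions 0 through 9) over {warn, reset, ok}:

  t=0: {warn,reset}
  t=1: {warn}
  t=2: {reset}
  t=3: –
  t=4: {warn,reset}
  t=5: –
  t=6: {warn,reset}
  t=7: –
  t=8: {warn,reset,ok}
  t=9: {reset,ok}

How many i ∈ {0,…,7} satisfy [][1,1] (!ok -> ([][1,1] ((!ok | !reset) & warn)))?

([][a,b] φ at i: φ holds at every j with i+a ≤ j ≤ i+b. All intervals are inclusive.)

Evaluate at each i in [0,7]:
  i=0: ✗ (fails at j=1)
  i=1: ✗ (fails at j=2)
  i=2: ✓ (all of [3,3])
  i=3: ✗ (fails at j=4)
  i=4: ✓ (all of [5,5])
  i=5: ✗ (fails at j=6)
  i=6: ✗ (fails at j=7)
  i=7: ✓ (all of [8,8])
Positions where it holds: {2, 4, 7} → 3.

3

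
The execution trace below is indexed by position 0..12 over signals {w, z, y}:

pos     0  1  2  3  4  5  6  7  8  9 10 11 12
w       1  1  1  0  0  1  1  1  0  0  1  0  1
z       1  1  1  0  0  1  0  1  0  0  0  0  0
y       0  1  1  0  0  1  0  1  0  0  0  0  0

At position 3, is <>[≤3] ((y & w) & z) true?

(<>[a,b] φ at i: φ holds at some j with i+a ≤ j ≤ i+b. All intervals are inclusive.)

True

Check ((y & w) & z) at each j in [3,6]:
  j=3: false
  j=4: false
  j=5: true
  j=6: false
Found at j=5 → formula holds.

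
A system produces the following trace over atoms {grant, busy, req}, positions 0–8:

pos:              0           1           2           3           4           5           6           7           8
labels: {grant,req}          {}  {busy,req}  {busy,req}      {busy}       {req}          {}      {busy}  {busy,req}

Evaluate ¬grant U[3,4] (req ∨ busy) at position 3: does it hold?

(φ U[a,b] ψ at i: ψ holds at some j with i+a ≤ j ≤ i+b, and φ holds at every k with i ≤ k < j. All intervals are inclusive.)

Need some j in [6,7] with (req ∨ busy), and ¬grant at every k in [3,j-1].
  j=6: (req ∨ busy) false.
  j=7: (req ∨ busy) holds; ¬grant holds at every k in [3,6] → satisfied.

Yes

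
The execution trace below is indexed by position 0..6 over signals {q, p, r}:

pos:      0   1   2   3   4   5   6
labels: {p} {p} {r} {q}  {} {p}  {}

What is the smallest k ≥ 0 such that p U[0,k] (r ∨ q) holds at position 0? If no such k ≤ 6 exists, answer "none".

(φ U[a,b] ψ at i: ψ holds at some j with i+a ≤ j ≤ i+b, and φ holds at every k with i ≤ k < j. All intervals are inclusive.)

Need earliest j ≥ 0 with (r ∨ q), and p at every k in [0,j-1].
  j=0: rhs fails.
  j=1: rhs fails.
  j=2: rhs holds; lhs holds on [0,1]. k = 2.

2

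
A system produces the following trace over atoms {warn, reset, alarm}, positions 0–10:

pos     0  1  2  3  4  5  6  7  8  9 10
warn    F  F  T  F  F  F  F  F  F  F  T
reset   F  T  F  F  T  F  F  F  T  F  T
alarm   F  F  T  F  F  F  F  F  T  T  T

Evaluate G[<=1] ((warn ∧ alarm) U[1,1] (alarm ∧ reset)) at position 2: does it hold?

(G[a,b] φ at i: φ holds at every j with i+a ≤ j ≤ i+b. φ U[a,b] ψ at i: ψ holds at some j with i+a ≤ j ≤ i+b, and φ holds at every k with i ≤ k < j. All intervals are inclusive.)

Check ((warn ∧ alarm) U[1,1] (alarm ∧ reset)) at every j in [2,3]:
  j=2: fails
  j=3: fails
Fails at j=2 → formula fails.

False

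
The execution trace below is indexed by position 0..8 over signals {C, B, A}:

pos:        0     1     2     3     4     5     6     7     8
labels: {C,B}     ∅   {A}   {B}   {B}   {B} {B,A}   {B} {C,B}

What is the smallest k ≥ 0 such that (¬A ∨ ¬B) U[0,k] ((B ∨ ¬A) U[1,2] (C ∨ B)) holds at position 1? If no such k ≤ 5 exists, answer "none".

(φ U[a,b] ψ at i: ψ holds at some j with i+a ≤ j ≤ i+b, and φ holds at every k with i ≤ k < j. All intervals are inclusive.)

2

Need earliest j ≥ 1 with ((B ∨ ¬A) U[1,2] (C ∨ B)), and (¬A ∨ ¬B) at every k in [1,j-1].
  j=1: rhs fails.
  j=2: rhs fails.
  j=3: rhs holds; lhs holds on [1,2]. k = 2.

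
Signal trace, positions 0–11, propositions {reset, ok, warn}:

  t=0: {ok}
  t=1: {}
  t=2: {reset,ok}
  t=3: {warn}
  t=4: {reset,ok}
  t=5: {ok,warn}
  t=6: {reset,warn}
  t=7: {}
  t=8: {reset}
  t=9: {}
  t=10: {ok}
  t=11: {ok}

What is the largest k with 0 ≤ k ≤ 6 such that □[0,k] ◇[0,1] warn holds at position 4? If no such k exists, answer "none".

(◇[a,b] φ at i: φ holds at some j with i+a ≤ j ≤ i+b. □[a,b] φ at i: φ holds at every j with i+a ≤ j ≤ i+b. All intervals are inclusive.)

◇[0,1] warn must hold from j=4 onward; find where it first fails.
  j=4: holds
  j=5: holds
  j=6: holds
  j=7: fails
Holds on [4,6], so largest k = 2.

2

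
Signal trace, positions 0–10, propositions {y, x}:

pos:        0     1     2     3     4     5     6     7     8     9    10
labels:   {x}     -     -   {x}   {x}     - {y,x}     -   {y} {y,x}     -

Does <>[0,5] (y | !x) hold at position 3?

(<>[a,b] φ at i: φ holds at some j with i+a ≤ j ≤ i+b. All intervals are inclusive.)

Check (y | !x) at each j in [3,8]:
  j=3: false
  j=4: false
  j=5: true
  j=6: true
  j=7: true
  j=8: true
Found at j=5 → formula holds.

Holds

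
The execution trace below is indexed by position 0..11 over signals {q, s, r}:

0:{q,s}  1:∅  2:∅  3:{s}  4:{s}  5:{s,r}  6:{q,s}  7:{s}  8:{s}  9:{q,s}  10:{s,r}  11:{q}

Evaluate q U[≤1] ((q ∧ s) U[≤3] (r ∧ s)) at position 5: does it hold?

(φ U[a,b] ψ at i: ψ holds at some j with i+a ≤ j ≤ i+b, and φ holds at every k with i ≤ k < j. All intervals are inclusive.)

Need some j in [5,6] with ((q ∧ s) U[≤3] (r ∧ s)), and q at every k in [5,j-1].
  j=5: ((q ∧ s) U[≤3] (r ∧ s)) holds; no prefix to check → satisfied.

Yes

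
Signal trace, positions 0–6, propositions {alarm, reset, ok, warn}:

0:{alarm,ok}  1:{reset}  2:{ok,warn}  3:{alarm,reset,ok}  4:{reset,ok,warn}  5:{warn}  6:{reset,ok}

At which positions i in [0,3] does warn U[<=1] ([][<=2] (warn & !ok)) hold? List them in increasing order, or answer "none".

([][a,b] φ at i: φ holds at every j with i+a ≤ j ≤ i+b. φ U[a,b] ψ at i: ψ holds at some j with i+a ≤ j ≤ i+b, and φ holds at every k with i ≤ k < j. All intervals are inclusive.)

none

Evaluate at each i in [0,3]:
  i=0: ✗ (no rhs in [0,1])
  i=1: ✗ (no rhs in [1,2])
  i=2: ✗ (no rhs in [2,3])
  i=3: ✗ (no rhs in [3,4])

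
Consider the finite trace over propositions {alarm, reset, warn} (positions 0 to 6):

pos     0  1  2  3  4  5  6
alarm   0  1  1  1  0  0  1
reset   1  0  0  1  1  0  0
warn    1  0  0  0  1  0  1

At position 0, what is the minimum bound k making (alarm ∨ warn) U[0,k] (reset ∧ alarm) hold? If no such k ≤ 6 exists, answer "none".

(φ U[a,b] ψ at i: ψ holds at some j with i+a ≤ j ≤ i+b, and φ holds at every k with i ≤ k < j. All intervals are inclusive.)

3

Need earliest j ≥ 0 with (reset ∧ alarm), and (alarm ∨ warn) at every k in [0,j-1].
  j=0: rhs fails.
  j=1: rhs fails.
  j=2: rhs fails.
  j=3: rhs holds; lhs holds on [0,2]. k = 3.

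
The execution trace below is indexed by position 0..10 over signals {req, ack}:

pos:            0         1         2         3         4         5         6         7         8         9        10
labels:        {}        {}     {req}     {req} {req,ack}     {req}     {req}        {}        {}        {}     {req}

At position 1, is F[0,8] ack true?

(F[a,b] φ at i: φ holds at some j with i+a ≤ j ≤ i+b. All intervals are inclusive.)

Check ack at each j in [1,9]:
  j=1: false
  j=2: false
  j=3: false
  j=4: true
  j=5: false
  j=6: false
  j=7: false
  j=8: false
  j=9: false
Found at j=4 → formula holds.

Holds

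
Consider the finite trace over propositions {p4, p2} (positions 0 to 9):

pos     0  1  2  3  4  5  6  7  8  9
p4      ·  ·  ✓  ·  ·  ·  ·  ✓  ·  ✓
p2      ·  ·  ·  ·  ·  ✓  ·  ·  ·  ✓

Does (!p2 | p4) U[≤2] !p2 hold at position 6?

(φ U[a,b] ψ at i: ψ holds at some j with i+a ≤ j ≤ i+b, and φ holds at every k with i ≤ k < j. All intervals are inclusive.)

Need some j in [6,8] with !p2, and (!p2 | p4) at every k in [6,j-1].
  j=6: !p2 holds; no prefix to check → satisfied.

Holds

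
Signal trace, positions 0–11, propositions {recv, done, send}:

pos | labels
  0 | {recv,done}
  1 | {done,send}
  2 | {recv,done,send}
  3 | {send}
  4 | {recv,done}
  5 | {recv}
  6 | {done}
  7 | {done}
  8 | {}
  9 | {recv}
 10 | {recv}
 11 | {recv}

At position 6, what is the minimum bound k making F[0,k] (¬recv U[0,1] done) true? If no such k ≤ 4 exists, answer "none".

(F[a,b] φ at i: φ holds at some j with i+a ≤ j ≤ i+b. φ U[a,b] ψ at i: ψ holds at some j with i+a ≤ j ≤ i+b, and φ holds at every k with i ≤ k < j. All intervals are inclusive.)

Scan j = 6,7,… for (¬recv U[0,1] done):
  j=6: holds
First hit at j=6, so smallest k = 6-6 = 0.

0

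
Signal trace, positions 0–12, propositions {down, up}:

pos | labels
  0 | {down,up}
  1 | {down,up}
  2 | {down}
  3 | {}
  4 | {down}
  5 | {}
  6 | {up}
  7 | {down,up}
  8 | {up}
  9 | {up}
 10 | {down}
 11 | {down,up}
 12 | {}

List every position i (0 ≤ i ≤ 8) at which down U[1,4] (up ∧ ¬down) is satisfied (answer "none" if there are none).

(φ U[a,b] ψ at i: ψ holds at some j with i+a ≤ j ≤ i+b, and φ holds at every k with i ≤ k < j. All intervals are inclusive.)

7

Evaluate at each i in [0,8]:
  i=0: ✗ (no rhs in [1,4])
  i=1: ✗ (no rhs in [2,5])
  i=2: ✗ (lhs fails at k=3 before rhs at j=6)
  i=3: ✗ (lhs fails at k=3 before rhs at j=6)
  i=4: ✗ (lhs fails at k=5 before rhs at j=6)
  i=5: ✗ (lhs fails at k=5 before rhs at j=6)
  i=6: ✗ (lhs fails at k=6 before rhs at j=8)
  i=7: ✓ (rhs at j=8; lhs holds on [7,7])
  i=8: ✗ (lhs fails at k=8 before rhs at j=9)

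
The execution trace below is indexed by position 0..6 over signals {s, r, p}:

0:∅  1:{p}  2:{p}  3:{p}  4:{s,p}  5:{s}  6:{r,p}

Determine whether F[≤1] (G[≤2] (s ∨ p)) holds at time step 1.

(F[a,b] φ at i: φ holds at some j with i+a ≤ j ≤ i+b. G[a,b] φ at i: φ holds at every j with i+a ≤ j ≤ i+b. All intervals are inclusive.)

True

Check G[≤2] (s ∨ p) at each j in [1,2]:
  j=1: holds on [1,3]
  j=2: holds on [2,4]
Found at j=1 → formula holds.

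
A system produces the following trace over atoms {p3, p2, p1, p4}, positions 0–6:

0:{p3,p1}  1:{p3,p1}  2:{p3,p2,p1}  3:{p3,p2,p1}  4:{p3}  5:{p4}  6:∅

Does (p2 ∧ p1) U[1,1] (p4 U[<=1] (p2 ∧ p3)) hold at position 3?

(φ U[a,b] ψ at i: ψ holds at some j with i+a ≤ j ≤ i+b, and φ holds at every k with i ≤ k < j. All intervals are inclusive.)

No

Need some j in [4,4] with (p4 U[<=1] (p2 ∧ p3)), and (p2 ∧ p1) at every k in [3,j-1].
  j=4: (p4 U[<=1] (p2 ∧ p3)) — fails.
No j in the window works → until fails.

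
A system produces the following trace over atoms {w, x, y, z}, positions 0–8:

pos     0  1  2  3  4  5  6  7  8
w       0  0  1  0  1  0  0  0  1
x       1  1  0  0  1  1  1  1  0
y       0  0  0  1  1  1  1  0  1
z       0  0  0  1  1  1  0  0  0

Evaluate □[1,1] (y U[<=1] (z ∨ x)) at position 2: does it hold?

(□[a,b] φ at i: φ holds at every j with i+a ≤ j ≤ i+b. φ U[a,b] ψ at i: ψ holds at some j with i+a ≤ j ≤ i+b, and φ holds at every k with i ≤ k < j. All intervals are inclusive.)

Check (y U[<=1] (z ∨ x)) at every j in [3,3]:
  j=3: holds
All positions satisfy it → formula holds.

True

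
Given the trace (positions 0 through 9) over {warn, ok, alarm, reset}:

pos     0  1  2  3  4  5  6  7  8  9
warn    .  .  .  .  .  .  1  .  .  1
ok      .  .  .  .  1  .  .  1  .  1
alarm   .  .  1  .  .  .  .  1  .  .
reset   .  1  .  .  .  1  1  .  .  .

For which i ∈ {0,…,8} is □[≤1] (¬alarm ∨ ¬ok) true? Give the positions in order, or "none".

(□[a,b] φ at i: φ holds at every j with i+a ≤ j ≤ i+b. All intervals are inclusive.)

0, 1, 2, 3, 4, 5, 8

Evaluate at each i in [0,8]:
  i=0: ✓ (all of [0,1])
  i=1: ✓ (all of [1,2])
  i=2: ✓ (all of [2,3])
  i=3: ✓ (all of [3,4])
  i=4: ✓ (all of [4,5])
  i=5: ✓ (all of [5,6])
  i=6: ✗ (fails at j=7)
  i=7: ✗ (fails at j=7)
  i=8: ✓ (all of [8,9])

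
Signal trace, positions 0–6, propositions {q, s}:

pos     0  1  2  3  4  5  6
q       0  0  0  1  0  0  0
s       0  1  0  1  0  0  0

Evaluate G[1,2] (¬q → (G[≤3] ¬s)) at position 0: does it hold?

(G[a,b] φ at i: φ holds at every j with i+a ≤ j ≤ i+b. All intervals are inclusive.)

False

Check (¬q → (G[≤3] ¬s)) at every j in [1,2]:
  j=1: antecedent true; consequent fails at 1 → ✗
  j=2: antecedent true; consequent fails at 3 → ✗
Fails at j=1 → formula fails.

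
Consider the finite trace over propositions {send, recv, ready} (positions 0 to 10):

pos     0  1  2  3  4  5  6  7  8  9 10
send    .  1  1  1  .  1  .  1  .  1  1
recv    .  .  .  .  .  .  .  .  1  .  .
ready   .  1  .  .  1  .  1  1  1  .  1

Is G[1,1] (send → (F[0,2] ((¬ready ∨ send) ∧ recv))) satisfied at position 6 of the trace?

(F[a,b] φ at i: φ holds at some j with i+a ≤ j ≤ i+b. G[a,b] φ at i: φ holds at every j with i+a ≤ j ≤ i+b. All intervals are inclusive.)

Check (send → (F[0,2] ((¬ready ∨ send) ∧ recv))) at every j in [7,7]:
  j=7: antecedent true; consequent fails (none in [7,9]) → ✗
Fails at j=7 → formula fails.

Does not hold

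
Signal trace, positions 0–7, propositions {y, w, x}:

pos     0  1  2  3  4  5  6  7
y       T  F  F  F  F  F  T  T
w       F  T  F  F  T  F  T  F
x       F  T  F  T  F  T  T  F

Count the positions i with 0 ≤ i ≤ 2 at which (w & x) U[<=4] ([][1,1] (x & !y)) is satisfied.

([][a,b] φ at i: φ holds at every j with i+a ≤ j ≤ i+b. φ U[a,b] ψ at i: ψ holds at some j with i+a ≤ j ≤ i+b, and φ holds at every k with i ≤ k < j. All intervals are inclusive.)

3

Evaluate at each i in [0,2]:
  i=0: ✓ (rhs at j=0)
  i=1: ✓ (rhs at j=2; lhs holds on [1,1])
  i=2: ✓ (rhs at j=2)
Positions where it holds: {0, 1, 2} → 3.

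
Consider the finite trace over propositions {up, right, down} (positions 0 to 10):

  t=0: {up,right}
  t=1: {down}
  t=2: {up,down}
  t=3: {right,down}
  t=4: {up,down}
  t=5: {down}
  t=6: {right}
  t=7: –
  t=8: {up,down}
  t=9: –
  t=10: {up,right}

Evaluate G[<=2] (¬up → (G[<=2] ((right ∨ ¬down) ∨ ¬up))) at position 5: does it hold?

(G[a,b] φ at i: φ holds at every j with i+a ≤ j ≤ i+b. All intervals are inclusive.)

No

Check (¬up → (G[<=2] ((right ∨ ¬down) ∨ ¬up))) at every j in [5,7]:
  j=5: antecedent true; consequent holds on [5,7] → ✓
  j=6: antecedent true; consequent fails at 8 → ✗
  j=7: antecedent true; consequent fails at 8 → ✗
Fails at j=6 → formula fails.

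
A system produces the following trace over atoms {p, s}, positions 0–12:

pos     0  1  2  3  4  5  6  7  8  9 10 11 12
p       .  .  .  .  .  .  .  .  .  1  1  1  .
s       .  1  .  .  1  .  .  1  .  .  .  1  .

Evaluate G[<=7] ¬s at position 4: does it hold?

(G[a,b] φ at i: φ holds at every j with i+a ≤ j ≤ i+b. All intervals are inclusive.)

Check ¬s at every j in [4,11]:
  j=4: false
  j=5: true
  j=6: true
  j=7: false
  j=8: true
  j=9: true
  j=10: true
  j=11: false
Fails at j=4 → formula fails.

False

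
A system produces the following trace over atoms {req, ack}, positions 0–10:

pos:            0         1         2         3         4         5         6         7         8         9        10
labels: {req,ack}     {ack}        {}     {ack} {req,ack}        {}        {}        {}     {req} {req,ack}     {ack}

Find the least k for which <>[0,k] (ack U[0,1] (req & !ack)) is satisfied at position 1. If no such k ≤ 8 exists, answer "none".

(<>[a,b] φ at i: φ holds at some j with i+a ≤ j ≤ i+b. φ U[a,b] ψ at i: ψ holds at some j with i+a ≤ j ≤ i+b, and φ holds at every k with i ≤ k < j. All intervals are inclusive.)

7

Scan j = 1,2,… for (ack U[0,1] (req & !ack)):
  j=1: fails
  j=2: fails
  j=3: fails
  j=4: fails
  j=5: fails
  j=6: fails
  j=7: fails
  j=8: holds
First hit at j=8, so smallest k = 8-1 = 7.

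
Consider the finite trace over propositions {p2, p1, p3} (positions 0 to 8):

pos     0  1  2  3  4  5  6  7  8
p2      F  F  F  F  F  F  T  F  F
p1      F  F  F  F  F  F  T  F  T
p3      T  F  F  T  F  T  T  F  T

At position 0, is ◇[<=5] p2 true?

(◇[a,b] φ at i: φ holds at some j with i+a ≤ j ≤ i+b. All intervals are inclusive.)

No

Check p2 at each j in [0,5]:
  j=0: false
  j=1: false
  j=2: false
  j=3: false
  j=4: false
  j=5: false
No position in the window satisfies it → formula fails.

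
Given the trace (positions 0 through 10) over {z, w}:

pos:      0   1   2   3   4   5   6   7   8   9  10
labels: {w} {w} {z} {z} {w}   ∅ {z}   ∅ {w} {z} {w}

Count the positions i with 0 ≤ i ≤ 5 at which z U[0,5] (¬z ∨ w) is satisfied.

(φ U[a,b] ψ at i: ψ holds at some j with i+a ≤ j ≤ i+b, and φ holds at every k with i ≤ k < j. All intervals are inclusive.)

6

Evaluate at each i in [0,5]:
  i=0: ✓ (rhs at j=0)
  i=1: ✓ (rhs at j=1)
  i=2: ✓ (rhs at j=4; lhs holds on [2,3])
  i=3: ✓ (rhs at j=4; lhs holds on [3,3])
  i=4: ✓ (rhs at j=4)
  i=5: ✓ (rhs at j=5)
Positions where it holds: {0, 1, 2, 3, 4, 5} → 6.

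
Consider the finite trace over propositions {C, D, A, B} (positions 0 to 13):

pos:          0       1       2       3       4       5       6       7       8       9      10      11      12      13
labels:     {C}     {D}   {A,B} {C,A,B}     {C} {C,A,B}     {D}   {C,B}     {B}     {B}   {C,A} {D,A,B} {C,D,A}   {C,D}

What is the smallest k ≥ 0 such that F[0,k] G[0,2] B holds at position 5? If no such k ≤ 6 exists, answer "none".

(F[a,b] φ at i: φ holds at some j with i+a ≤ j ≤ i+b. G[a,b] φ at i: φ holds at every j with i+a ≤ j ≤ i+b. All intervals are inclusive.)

2

Scan j = 5,6,… for G[0,2] B:
  j=5: fails
  j=6: fails
  j=7: holds
First hit at j=7, so smallest k = 7-5 = 2.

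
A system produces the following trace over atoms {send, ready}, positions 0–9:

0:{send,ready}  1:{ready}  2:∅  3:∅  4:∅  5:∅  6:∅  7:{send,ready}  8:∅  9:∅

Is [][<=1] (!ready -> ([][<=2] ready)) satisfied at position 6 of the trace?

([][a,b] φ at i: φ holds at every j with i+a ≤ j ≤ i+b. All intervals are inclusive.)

Check (!ready -> ([][<=2] ready)) at every j in [6,7]:
  j=6: antecedent true; consequent fails at 6 → ✗
  j=7: antecedent false → ✓
Fails at j=6 → formula fails.

No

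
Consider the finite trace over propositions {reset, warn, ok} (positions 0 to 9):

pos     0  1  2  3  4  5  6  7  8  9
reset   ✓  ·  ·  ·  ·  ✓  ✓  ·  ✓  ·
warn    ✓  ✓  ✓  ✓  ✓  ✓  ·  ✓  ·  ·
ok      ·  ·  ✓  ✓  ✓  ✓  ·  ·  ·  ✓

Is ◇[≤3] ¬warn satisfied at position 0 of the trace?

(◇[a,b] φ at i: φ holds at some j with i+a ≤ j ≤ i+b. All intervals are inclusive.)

Does not hold

Check ¬warn at each j in [0,3]:
  j=0: false
  j=1: false
  j=2: false
  j=3: false
No position in the window satisfies it → formula fails.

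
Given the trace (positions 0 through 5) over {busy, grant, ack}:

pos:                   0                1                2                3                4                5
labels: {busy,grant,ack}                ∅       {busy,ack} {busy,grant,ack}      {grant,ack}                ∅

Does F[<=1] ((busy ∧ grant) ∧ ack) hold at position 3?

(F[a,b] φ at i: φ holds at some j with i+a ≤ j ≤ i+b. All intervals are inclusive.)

Check ((busy ∧ grant) ∧ ack) at each j in [3,4]:
  j=3: true
  j=4: false
Found at j=3 → formula holds.

True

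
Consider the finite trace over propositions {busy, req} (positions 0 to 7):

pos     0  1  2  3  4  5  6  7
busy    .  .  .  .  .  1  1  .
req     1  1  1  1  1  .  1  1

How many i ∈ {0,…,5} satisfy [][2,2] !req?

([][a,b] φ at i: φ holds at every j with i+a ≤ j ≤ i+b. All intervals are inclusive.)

Evaluate at each i in [0,5]:
  i=0: ✗ (fails at j=2)
  i=1: ✗ (fails at j=3)
  i=2: ✗ (fails at j=4)
  i=3: ✓ (all of [5,5])
  i=4: ✗ (fails at j=6)
  i=5: ✗ (fails at j=7)
Positions where it holds: {3} → 1.

1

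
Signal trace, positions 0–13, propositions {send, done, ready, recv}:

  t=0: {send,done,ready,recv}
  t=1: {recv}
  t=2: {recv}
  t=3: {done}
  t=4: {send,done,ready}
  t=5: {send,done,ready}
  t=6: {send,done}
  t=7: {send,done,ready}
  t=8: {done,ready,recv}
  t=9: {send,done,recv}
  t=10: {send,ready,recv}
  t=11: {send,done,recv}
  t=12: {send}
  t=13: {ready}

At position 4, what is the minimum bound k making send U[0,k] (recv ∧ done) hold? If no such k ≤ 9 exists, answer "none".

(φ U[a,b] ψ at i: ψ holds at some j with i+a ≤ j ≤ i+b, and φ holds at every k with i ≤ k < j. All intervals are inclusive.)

Need earliest j ≥ 4 with (recv ∧ done), and send at every k in [4,j-1].
  j=4: rhs fails.
  j=5: rhs fails.
  j=6: rhs fails.
  j=7: rhs fails.
  j=8: rhs holds; lhs holds on [4,7]. k = 4.

4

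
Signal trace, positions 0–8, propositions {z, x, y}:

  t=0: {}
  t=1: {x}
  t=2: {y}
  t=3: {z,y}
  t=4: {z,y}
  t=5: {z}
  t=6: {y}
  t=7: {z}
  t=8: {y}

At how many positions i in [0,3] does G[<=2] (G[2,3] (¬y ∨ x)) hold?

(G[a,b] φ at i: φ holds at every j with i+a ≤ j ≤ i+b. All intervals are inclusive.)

0

Evaluate at each i in [0,3]:
  i=0: ✗ (fails at j=0)
  i=1: ✗ (fails at j=1)
  i=2: ✗ (fails at j=2)
  i=3: ✗ (fails at j=3)
Positions where it holds: {} → 0.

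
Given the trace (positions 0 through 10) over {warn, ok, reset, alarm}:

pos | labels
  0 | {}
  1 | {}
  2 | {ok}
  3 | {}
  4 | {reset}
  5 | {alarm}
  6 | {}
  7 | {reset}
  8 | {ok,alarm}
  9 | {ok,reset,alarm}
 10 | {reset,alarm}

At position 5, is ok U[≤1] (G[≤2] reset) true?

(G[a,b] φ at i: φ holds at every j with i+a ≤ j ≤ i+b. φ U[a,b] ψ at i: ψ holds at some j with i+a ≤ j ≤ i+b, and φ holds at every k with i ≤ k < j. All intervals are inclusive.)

No

Need some j in [5,6] with G[≤2] reset, and ok at every k in [5,j-1].
  j=5: G[≤2] reset — fails at 5.
  j=6: G[≤2] reset — fails at 6.
No j in the window works → until fails.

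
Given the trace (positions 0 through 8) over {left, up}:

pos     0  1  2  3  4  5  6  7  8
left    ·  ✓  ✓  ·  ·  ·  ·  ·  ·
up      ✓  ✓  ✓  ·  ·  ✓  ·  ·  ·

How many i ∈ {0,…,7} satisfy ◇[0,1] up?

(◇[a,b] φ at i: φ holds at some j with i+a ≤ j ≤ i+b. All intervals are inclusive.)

5

Evaluate at each i in [0,7]:
  i=0: ✓ (witness j=0)
  i=1: ✓ (witness j=1)
  i=2: ✓ (witness j=2)
  i=3: ✗ (none in [3,4])
  i=4: ✓ (witness j=5)
  i=5: ✓ (witness j=5)
  i=6: ✗ (none in [6,7])
  i=7: ✗ (none in [7,8])
Positions where it holds: {0, 1, 2, 4, 5} → 5.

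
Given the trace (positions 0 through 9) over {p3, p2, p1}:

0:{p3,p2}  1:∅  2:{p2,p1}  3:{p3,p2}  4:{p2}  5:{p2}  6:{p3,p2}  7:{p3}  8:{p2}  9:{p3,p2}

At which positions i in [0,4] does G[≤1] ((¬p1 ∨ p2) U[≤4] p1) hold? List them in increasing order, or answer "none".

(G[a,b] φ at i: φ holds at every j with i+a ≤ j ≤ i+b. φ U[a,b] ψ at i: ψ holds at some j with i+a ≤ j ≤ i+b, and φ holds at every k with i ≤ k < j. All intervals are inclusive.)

Evaluate at each i in [0,4]:
  i=0: ✓ (all of [0,1])
  i=1: ✓ (all of [1,2])
  i=2: ✗ (fails at j=3)
  i=3: ✗ (fails at j=3)
  i=4: ✗ (fails at j=4)

0, 1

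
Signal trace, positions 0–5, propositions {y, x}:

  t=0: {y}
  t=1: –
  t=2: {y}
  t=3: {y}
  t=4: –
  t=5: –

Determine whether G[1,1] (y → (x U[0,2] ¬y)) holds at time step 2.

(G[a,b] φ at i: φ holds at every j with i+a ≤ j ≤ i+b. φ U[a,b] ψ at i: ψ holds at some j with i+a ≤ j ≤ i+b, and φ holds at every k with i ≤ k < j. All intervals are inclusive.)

No

Check (y → (x U[0,2] ¬y)) at every j in [3,3]:
  j=3: antecedent true; consequent fails → ✗
Fails at j=3 → formula fails.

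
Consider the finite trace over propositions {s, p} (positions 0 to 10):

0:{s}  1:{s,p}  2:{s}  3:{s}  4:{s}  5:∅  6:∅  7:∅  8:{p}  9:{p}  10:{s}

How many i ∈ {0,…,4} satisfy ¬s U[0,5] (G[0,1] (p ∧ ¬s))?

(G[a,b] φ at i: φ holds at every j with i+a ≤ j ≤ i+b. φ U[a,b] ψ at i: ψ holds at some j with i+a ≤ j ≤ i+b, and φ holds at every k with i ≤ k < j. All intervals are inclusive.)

0

Evaluate at each i in [0,4]:
  i=0: ✗ (no rhs in [0,5])
  i=1: ✗ (no rhs in [1,6])
  i=2: ✗ (no rhs in [2,7])
  i=3: ✗ (lhs fails at k=3 before rhs at j=8)
  i=4: ✗ (lhs fails at k=4 before rhs at j=8)
Positions where it holds: {} → 0.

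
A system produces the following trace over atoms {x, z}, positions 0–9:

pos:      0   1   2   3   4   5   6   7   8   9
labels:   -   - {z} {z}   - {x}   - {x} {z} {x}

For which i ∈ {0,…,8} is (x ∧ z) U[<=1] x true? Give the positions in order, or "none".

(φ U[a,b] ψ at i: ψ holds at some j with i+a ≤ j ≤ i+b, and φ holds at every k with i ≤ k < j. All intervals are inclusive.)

5, 7

Evaluate at each i in [0,8]:
  i=0: ✗ (no rhs in [0,1])
  i=1: ✗ (no rhs in [1,2])
  i=2: ✗ (no rhs in [2,3])
  i=3: ✗ (no rhs in [3,4])
  i=4: ✗ (lhs fails at k=4 before rhs at j=5)
  i=5: ✓ (rhs at j=5)
  i=6: ✗ (lhs fails at k=6 before rhs at j=7)
  i=7: ✓ (rhs at j=7)
  i=8: ✗ (lhs fails at k=8 before rhs at j=9)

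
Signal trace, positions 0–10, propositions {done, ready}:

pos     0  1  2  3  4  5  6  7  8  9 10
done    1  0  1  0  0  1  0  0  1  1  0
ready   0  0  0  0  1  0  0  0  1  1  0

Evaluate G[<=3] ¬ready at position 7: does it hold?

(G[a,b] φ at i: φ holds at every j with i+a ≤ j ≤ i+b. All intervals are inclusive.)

Check ¬ready at every j in [7,10]:
  j=7: true
  j=8: false
  j=9: false
  j=10: true
Fails at j=8 → formula fails.

False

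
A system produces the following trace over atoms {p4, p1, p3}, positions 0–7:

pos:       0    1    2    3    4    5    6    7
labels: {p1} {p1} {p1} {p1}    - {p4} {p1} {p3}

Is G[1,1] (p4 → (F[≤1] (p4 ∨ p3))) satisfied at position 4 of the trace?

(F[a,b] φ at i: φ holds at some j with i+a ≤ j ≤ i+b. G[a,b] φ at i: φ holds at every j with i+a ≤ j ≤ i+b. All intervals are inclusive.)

Check (p4 → (F[≤1] (p4 ∨ p3))) at every j in [5,5]:
  j=5: antecedent true; consequent holds (witness at 5) → ✓
All positions satisfy it → formula holds.

Holds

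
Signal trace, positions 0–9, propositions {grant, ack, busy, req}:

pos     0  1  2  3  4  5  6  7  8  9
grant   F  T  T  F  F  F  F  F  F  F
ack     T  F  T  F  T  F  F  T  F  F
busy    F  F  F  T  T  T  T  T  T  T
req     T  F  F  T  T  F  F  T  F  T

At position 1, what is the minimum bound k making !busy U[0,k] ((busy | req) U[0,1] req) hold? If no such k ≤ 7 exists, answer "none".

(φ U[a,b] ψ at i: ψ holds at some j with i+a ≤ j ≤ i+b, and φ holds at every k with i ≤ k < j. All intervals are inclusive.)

2

Need earliest j ≥ 1 with ((busy | req) U[0,1] req), and !busy at every k in [1,j-1].
  j=1: rhs fails.
  j=2: rhs fails.
  j=3: rhs holds; lhs holds on [1,2]. k = 2.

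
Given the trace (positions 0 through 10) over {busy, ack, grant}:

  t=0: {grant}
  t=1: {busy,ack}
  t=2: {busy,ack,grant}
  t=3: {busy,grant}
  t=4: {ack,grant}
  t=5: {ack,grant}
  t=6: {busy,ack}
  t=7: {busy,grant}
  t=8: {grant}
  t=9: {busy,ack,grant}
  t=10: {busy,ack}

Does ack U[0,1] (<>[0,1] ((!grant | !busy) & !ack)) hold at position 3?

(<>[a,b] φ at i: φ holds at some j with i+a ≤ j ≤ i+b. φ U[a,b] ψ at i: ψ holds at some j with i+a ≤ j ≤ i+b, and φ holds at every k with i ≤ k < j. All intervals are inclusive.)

Does not hold

Need some j in [3,4] with <>[0,1] ((!grant | !busy) & !ack), and ack at every k in [3,j-1].
  j=3: <>[0,1] ((!grant | !busy) & !ack) — fails (none in [3,4]).
  j=4: <>[0,1] ((!grant | !busy) & !ack) — fails (none in [4,5]).
No j in the window works → until fails.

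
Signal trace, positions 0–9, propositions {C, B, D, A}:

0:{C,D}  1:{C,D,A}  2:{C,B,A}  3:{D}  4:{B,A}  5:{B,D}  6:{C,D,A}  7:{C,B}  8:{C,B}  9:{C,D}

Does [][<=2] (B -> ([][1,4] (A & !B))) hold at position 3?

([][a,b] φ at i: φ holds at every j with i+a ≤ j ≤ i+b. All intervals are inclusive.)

Check (B -> ([][1,4] (A & !B))) at every j in [3,5]:
  j=3: antecedent false → ✓
  j=4: antecedent true; consequent fails at 5 → ✗
  j=5: antecedent true; consequent fails at 7 → ✗
Fails at j=4 → formula fails.

Does not hold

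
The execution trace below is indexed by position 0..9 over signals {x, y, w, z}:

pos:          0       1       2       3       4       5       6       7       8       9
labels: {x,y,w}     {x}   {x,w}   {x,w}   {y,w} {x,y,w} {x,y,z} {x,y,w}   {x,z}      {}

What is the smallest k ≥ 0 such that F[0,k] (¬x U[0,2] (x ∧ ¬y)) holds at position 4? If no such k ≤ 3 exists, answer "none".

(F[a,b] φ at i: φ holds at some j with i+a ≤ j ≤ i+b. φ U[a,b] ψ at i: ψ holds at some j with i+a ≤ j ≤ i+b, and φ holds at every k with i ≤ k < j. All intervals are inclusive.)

none

Scan j = 4,5,… for (¬x U[0,2] (x ∧ ¬y)):
  j=4: fails
  j=5: fails
  j=6: fails
  j=7: fails
No j in [4,7] satisfies it → none.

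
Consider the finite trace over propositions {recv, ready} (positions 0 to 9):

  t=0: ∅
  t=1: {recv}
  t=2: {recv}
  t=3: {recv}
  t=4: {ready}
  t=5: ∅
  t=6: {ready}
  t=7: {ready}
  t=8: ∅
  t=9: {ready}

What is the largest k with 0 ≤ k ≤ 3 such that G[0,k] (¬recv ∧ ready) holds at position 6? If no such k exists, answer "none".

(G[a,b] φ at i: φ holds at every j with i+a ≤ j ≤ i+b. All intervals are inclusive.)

1

(¬recv ∧ ready) must hold from j=6 onward; find where it first fails.
  j=6: holds
  j=7: holds
  j=8: fails
Holds on [6,7], so largest k = 1.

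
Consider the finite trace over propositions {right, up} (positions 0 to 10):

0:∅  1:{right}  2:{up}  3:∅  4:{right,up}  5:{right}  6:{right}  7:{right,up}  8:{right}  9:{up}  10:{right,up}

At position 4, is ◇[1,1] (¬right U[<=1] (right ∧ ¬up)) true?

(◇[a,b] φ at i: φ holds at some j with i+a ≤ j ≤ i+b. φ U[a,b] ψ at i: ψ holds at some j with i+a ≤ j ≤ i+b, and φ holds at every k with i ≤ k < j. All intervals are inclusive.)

Check (¬right U[<=1] (right ∧ ¬up)) at each j in [5,5]:
  j=5: holds
Found at j=5 → formula holds.

Holds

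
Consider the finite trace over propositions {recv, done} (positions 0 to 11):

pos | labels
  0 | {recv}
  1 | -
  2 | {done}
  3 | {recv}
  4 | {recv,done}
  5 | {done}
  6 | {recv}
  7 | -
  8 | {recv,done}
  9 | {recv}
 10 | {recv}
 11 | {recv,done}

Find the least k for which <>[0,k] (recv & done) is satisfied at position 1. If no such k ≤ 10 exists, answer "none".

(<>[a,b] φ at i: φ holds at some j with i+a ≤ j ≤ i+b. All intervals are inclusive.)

3

Scan j = 1,2,… for (recv & done):
  j=1: fails
  j=2: fails
  j=3: fails
  j=4: holds
First hit at j=4, so smallest k = 4-1 = 3.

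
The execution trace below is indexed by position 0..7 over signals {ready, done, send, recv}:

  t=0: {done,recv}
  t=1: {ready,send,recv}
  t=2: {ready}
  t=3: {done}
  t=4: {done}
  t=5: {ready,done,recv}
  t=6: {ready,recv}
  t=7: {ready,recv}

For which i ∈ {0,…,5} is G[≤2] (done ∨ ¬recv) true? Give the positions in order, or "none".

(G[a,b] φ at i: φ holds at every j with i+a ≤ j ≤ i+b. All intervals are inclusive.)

Evaluate at each i in [0,5]:
  i=0: ✗ (fails at j=1)
  i=1: ✗ (fails at j=1)
  i=2: ✓ (all of [2,4])
  i=3: ✓ (all of [3,5])
  i=4: ✗ (fails at j=6)
  i=5: ✗ (fails at j=6)

2, 3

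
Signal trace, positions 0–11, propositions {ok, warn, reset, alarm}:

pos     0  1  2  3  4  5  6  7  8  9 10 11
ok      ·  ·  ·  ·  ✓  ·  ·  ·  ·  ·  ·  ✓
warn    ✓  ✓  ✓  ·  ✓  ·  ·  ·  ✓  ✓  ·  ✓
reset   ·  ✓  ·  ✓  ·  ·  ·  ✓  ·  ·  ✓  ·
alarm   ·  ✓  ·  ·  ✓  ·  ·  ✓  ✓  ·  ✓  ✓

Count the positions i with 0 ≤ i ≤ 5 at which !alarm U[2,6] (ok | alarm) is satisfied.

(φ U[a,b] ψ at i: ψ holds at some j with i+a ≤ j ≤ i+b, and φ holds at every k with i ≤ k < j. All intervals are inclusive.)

Evaluate at each i in [0,5]:
  i=0: ✗ (lhs fails at k=1 before rhs at j=4)
  i=1: ✗ (lhs fails at k=1 before rhs at j=4)
  i=2: ✓ (rhs at j=4; lhs holds on [2,3])
  i=3: ✗ (lhs fails at k=4 before rhs at j=7)
  i=4: ✗ (lhs fails at k=4 before rhs at j=7)
  i=5: ✓ (rhs at j=7; lhs holds on [5,6])
Positions where it holds: {2, 5} → 2.

2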